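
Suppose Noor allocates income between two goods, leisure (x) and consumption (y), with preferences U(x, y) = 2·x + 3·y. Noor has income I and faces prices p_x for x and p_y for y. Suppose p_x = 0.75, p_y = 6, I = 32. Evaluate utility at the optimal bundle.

Perfect substitutes: compare marginal utility per dollar. 2/p_x vs 3/p_y → 2.6667 vs 0.5.
x gives more utility per dollar, so spend all income on x: x* = I/p_x, y* = 0.
Numerically: x* = 42.6667, y* = 0.
Utility at the optimum: U(42.6667, 0) = 85.3333.

V = 85.3333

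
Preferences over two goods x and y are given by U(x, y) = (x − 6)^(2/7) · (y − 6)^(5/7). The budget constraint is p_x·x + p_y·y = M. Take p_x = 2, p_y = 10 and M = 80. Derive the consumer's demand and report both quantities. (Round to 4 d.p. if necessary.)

Let x' = x−6, y' = y−6. MRS = (2/5)·y'/x' = p_x/p_y.
After buying the subsistence bundle (6, 6), a share 2/7 of the remaining income goes to x: x* = 6 + 2/7·(M − 6p_x − 6p_y)/p_x.
Discretionary income = 80 − 6·2 − 6·10 = 8; x* = 6 + 2/7·8/2 = 7.1429; y* = 6 + 5/7·8/10 = 6.5714.

x* = 7.1429, y* = 6.5714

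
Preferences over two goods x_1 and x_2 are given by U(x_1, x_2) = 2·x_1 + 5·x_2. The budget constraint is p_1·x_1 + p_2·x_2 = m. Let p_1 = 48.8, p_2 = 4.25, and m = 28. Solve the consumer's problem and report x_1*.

Numerically: x_1* = 0, x_2* = 6.5882.

x_1* = 0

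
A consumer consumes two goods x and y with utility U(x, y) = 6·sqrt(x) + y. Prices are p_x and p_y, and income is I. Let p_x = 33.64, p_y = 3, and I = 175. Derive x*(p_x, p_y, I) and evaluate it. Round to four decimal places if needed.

x* = 0.0716

Set MRS = p_x/p_y: 3·x^(−1/2) = p_x/p_y.
Thus x* = (3·p_y/p_x)² — independent of I — with the rest of income spent on y.
Plugging in: x* = (3·3/33.64)² = 0.0716.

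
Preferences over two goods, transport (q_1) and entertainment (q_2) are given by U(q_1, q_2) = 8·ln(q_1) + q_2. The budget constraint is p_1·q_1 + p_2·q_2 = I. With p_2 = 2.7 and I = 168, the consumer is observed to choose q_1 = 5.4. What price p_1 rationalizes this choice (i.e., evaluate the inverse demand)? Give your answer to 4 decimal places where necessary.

p_1 = 4

Set MRS = p_1/p_2: (8/q_1)/1 = p_1/p_2.
So q_1*(p_1,p_2) = 8·p_2/p_1, independent of income; and q_2* = (I − 8·p_2)/p_2.
Set q_1* = 5.4 in the demand function and solve for p_1: p_1 = 4.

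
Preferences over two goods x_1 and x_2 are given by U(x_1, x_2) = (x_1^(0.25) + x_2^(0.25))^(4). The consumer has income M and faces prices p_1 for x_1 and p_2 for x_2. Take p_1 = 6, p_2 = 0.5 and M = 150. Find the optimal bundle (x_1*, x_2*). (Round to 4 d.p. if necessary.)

x_1* = 7.6001, x_2* = 208.7987

MRS = MU_x_1/MU_x_2 = (x_2/x_1)^(0.75). Set equal to p_1/p_2.
Solve for the ratio: x_2/x_1 = [p_1/p_2]^(4/3).
Substitute x_2 = (x_2/x_1)·x_1 into the budget: x_1* = M/(p_1 + p_2·(x_2/x_1)).
Numerically x_2/x_1 = 27.473142, so x_1* = 150/(6 + 0.5·27.473142) = 7.6001 and x_2* = 27.473142·7.6001 = 208.7987.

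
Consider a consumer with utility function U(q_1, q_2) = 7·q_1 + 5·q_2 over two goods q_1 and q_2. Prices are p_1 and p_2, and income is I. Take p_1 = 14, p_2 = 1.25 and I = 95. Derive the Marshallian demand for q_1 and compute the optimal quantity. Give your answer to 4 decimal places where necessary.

Perfect substitutes: compare marginal utility per dollar. 7/p_1 vs 5/p_2 → 0.5 vs 4.
q_2 gives more utility per dollar, so spend all income on q_2: q_2* = I/p_2, q_1* = 0.
Numerically: q_1* = 0, q_2* = 76.

q_1* = 0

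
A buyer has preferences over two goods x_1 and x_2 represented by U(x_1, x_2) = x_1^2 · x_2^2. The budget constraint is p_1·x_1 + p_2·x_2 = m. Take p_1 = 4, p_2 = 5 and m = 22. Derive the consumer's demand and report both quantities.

x_1* = 2.75, x_2* = 2.2

Demand: x_1*(p_1,p_2,m) = 0.5·m/p_1 and x_2* = 0.5·m/p_2.
At p_1=4, p_2=5, m=22: x_1* = 0.5·22/4 = 2.75, x_2* = 2.2.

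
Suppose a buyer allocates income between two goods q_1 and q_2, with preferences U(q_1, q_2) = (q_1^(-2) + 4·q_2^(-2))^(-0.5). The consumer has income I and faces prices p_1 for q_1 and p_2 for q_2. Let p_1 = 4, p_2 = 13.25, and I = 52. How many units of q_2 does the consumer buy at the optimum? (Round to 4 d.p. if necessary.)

q_2* = 3.0577

From the CES first-order condition, (1/4)·(q_2/q_1)^(3) = p_1/p_2.
Solve for the ratio: q_2/q_1 = [4·p_1/p_2]^(1/3).
With the ratio pinned down, the budget gives q_1* = I/(p_1 + p_2·(q_2/q_1)) and q_2* = (q_2/q_1)·q_1*.
Numerically q_2/q_1 = 1.064882, so q_1* = 52/(4 + 13.25·1.064882) = 2.8714 and q_2* = 1.064882·2.8714 = 3.0577.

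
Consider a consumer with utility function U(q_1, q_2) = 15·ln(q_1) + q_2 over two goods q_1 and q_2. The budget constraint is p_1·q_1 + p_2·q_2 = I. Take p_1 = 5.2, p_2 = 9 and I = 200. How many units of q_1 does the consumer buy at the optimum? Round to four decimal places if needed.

q_1* = 25.9615

Set MRS = p_1/p_2: (15/q_1)/1 = p_1/p_2.
So q_1*(p_1,p_2) = 15·p_2/p_1, independent of income; and q_2* = (I − 15·p_2)/p_2.
At the given prices: q_1* = 15·9/5.2 = 25.9615.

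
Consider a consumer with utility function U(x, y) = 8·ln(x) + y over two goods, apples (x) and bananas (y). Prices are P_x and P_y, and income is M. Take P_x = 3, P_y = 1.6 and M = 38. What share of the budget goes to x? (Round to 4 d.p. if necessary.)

Set MRS = P_x/P_y: (8/x)/1 = P_x/P_y.
So x*(P_x,P_y) = 8·P_y/P_x, independent of income; and y* = (M − 8·P_y)/P_y.
At the given prices: x* = 8·1.6/3 = 4.2667, and y* = 15.75.
Expenditure on x: 3·4.2667 = 12.8; share = 0.3368.

share on x = 0.3368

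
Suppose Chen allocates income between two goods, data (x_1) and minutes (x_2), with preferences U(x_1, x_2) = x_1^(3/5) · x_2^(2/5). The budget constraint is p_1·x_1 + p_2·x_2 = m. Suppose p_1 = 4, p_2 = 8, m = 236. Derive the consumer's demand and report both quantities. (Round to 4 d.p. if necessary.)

Tangency: MRS = (3/2)·x_2/x_1 = p_1/p_2.
Rearranging, p_2·x_2 = (2/3)·p_1·x_1. Substituting into the budget gives p_1·x_1·(1 + (2/3)) = m.
Demand: x_1*(p_1,p_2,m) = 0.6·m/p_1 and x_2* = 0.4·m/p_2.
At p_1=4, p_2=8, m=236: x_1* = 0.6·236/4 = 35.4, x_2* = 11.8.

x_1* = 35.4, x_2* = 11.8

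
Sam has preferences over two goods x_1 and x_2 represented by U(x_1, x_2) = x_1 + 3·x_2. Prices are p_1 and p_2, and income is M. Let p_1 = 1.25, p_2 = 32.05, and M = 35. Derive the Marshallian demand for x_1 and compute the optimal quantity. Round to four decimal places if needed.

x_1* = 28

Perfect substitutes: compare marginal utility per dollar. 1/p_1 vs 3/p_2 → 0.8 vs 0.0936.
x_1 gives more utility per dollar, so spend all income on x_1: x_1* = M/p_1, x_2* = 0.
Numerically: x_1* = 28, x_2* = 0.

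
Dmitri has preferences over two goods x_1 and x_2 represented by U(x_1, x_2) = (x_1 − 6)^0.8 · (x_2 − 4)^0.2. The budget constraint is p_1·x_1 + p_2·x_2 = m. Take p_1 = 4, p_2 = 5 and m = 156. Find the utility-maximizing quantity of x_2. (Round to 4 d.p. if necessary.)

x_2* = 8.48

MRS = 4·(x_2−4)/(x_1−6). Tangency with p_1/p_2 gives x_2−4 = (1/4)·(p_1/p_2)·(x_1−6).
Substituting into the budget: x_1* = 6 + 0.8·(m − 6·p_1 − 4·p_2)/p_1, and x_2* = 4 + 0.2·(…)/p_2.
Discretionary income = 156 − 6·4 − 4·5 = 112; x_2* = 4 + 0.2·112/5 = 8.48.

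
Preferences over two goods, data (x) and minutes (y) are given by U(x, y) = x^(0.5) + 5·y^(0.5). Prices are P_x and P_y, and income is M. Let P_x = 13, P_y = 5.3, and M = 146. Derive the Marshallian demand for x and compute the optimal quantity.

MRS = MU_x/MU_y = (1/5)·(y/x)^(0.5). Set equal to P_x/P_y.
Solve for the ratio: y/x = [5·P_x/P_y]^(2).
With the ratio pinned down, the budget gives x* = M/(P_x + P_y·(y/x)) and y* = (y/x)·x*.
Numerically y/x = 150.409398, so x* = 146/(13 + 5.3·150.409398) = 0.1802.

x* = 0.1802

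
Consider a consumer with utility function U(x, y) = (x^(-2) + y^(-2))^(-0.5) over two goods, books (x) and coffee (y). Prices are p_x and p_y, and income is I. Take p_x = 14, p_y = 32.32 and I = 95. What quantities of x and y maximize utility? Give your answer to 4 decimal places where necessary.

MU_x ∝ x^(-3), MU_y ∝ y^(-3), so MRS = (y/x)^(3) = p_x/p_y.
Solve for the ratio: y/x = [p_x/p_y]^(1/3).
With the ratio pinned down, the budget gives x* = I/(p_x + p_y·(y/x)) and y* = (y/x)·x*.
Numerically y/x = 0.756633, so x* = 95/(14 + 32.32·0.756633) = 2.4705 and y* = 0.756633·2.4705 = 1.8692.

x* = 2.4705, y* = 1.8692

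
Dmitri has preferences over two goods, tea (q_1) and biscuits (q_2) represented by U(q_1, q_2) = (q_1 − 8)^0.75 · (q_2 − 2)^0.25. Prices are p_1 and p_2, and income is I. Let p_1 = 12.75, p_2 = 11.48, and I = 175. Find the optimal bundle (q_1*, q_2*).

q_1* = 10.9435, q_2* = 3.0897

After buying the subsistence bundle (8, 2), a share 0.75 of the remaining income goes to q_1: q_1* = 8 + 0.75·(I − 8p_1 − 2p_2)/p_1.
Discretionary income = 175 − 8·12.75 − 2·11.48 = 50.04; q_1* = 8 + 0.75·50.04/12.75 = 10.9435; q_2* = 2 + 0.25·50.04/11.48 = 3.0897.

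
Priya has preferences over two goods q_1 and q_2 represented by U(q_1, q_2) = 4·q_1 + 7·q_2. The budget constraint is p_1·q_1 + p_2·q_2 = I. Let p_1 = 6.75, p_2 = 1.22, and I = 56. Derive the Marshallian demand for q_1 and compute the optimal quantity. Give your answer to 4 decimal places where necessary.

q_1* = 0

Linear utility — the consumer picks whichever good has higher MU/price: 4/6.75 = 0.5926 vs 7/1.22 = 5.7377.
q_2 gives more utility per dollar, so spend all income on q_2: q_2* = I/p_2, q_1* = 0.
Numerically: q_1* = 0, q_2* = 45.9016.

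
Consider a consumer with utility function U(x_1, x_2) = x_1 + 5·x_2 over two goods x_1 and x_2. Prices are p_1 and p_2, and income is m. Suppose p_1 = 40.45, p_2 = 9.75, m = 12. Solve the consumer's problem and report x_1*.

Linear utility — the consumer picks whichever good has higher MU/price: 1/40.45 = 0.0247 vs 5/9.75 = 0.5128.
x_2 gives more utility per dollar, so spend all income on x_2: x_2* = m/p_2, x_1* = 0.
Numerically: x_1* = 0, x_2* = 1.2308.

x_1* = 0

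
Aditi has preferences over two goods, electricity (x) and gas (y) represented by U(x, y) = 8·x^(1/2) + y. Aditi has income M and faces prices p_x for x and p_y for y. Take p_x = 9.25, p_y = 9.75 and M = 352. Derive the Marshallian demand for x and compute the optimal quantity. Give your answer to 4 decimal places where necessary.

x* = 17.7765

Utility is quasi-linear in y; the FOC for x is 4/√x = p_x/p_y.
Thus x* = (4·p_y/p_x)² — independent of M — with the rest of income spent on y.
Plugging in: x* = (4·9.75/9.25)² = 17.7765.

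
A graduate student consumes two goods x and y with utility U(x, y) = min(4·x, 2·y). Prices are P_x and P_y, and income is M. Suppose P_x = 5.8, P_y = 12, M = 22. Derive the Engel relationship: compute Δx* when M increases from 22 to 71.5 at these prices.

Δx* = 1.6611

With perfect complements, no substitution: consume in ratio x:y = 2:4.
Budget: P_x·x + P_y·2·x = M, so (2·P_x + 4·P_y)·x = 2·M.
Demand: x*(P_x,P_y,M) = 2·M/(2·P_x + 4·P_y), y* = 4·M/(2·P_x + 4·P_y).
Here 2·5.8 + 4·12 = 59.6, giving x* = 0.7383.
At M' = 71.5: x* = 2.3993. Change: 2.3993 − 0.7383 = 1.6611.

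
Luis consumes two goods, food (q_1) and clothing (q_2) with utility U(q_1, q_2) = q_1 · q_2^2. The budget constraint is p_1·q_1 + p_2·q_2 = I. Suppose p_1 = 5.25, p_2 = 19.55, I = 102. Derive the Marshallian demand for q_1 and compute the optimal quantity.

The MRS is (1/2)·q_2/q_1. Set MRS = p_1/p_2.
Rearranging, p_2·q_2 = 2·p_1·q_1. Substituting into the budget gives p_1·q_1·(1 + 2) = I.
Demand: q_1*(p_1,p_2,I) = 1/3·I/p_1 and q_2* = 2/3·I/p_2.
At p_1=5.25, p_2=19.55, I=102: q_1* = 1/3·102/5.25 = 6.4762.

q_1* = 6.4762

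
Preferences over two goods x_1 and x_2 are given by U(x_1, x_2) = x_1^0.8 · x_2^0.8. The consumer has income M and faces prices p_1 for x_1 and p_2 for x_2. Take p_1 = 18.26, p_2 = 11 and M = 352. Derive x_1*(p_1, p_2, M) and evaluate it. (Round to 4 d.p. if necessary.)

Demand: x_1*(p_1,p_2,M) = 0.5·M/p_1 and x_2* = 0.5·M/p_2.
At p_1=18.26, p_2=11, M=352: x_1* = 0.5·352/18.26 = 9.6386.

x_1* = 9.6386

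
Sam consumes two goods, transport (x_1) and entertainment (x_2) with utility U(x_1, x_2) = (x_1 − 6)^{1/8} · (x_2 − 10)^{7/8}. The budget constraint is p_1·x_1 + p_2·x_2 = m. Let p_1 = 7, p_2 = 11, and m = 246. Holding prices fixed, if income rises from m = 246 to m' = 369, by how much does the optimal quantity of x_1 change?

MRS = (1/7)·(x_2−10)/(x_1−6). Tangency with p_1/p_2 gives x_2−10 = 7·(p_1/p_2)·(x_1−6).
Substituting into the budget: x_1* = 6 + 0.125·(m − 6·p_1 − 10·p_2)/p_1, and x_2* = 10 + 0.875·(…)/p_2.
Discretionary income = 246 − 6·7 − 10·11 = 94; x_1* = 6 + 0.125·94/7 = 7.6786.
At m' = 369: x_1* = 9.875. Change: 9.875 − 7.6786 = 2.1964.

Δx_1* = 2.1964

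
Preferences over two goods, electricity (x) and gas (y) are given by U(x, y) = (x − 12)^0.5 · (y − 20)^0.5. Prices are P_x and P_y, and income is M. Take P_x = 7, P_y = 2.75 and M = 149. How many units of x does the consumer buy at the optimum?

x* = 12.7143

This is Cobb-Douglas in (x−12, y−20): tangency gives 0.5·P_y·(y−20) = 0.5·P_x·(x−12).
Substituting into the budget: x* = 12 + 0.5·(M − 12·P_x − 20·P_y)/P_x, and y* = 20 + 0.5·(…)/P_y.
Discretionary income = 149 − 12·7 − 20·2.75 = 10; x* = 12 + 0.5·10/7 = 12.7143.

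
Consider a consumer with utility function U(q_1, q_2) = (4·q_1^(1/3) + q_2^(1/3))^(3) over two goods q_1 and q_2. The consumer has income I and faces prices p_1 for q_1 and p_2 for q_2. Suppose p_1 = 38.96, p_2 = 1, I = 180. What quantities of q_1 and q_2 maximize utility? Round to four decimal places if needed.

q_1* = 2.5952, q_2* = 78.8891

MU_q_1 ∝ 4·q_1^(-2/3), MU_q_2 ∝ q_2^(-2/3), so MRS = 4·(q_2/q_1)^(2/3) = p_1/p_2.
Hence q_2/q_1 = ((1/4)·p_1/p_2)^(1/(2/3)), i.e. raised to the 1.5 power.
With the ratio pinned down, the budget gives q_1* = I/(p_1 + p_2·(q_2/q_1)) and q_2* = (q_2/q_1)·q_1*.
Numerically q_2/q_1 = 30.39754, so q_1* = 180/(38.96 + 1·30.39754) = 2.5952 and q_2* = 30.39754·2.5952 = 78.8891.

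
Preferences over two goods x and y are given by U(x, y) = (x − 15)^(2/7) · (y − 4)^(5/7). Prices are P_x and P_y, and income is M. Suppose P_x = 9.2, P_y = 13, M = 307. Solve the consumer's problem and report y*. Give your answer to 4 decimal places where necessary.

Substituting into the budget: x* = 15 + 2/7·(M − 15·P_x − 4·P_y)/P_x, and y* = 4 + 5/7·(…)/P_y.
Discretionary income = 307 − 15·9.2 − 4·13 = 117; y* = 4 + 5/7·117/13 = 10.4286.

y* = 10.4286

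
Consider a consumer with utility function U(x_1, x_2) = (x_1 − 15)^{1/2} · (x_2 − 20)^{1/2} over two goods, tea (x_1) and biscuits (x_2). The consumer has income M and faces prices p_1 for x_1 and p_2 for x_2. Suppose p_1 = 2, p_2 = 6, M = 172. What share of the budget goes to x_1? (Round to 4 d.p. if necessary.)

Let x_1' = x_1−15, x_2' = x_2−20. MRS = x_2'/x_1' = p_1/p_2.
After buying the subsistence bundle (15, 20), a share 0.5 of the remaining income goes to x_1: x_1* = 15 + 0.5·(M − 15p_1 − 20p_2)/p_1.
Discretionary income = 172 − 15·2 − 20·6 = 22; x_1* = 15 + 0.5·22/2 = 20.5; x_2* = 20 + 0.5·22/6 = 21.8333.
Expenditure on x_1: 2·20.5 = 41; share = 0.2384.

share on x_1 = 0.2384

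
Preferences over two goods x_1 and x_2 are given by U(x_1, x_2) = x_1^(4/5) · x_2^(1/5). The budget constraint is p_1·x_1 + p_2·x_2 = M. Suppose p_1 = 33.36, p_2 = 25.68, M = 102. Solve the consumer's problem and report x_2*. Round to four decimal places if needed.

x_2* = 0.7944

MU_x_1/MU_x_2 = (0.8·x_2)/(0.2·x_1); tangency sets this equal to p_1/p_2.
Rearranging, p_2·x_2 = (1/4)·p_1·x_1. Substituting into the budget gives p_1·x_1·(1 + (1/4)) = M.
Demand: x_1*(p_1,p_2,M) = 0.8·M/p_1 and x_2* = 0.2·M/p_2.
At p_1=33.36, p_2=25.68, M=102: x_2* = 0.2·102/25.68 = 0.7944.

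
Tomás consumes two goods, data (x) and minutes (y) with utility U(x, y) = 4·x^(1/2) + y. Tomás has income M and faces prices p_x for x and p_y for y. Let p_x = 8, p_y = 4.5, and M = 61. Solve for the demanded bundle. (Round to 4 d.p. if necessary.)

x* = 1.2656, y* = 11.3056

Set MRS = p_x/p_y: 2·x^(−1/2) = p_x/p_y.
Thus x* = (2·p_y/p_x)² — independent of M — with the rest of income spent on y.
Plugging in: x* = (2·4.5/8)² = 1.2656, y* = 11.3056.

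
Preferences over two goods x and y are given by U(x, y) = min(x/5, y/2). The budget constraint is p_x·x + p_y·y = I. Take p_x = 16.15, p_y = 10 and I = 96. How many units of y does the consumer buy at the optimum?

y* = 1.9057

With perfect complements, no substitution: consume in ratio x:y = 5:2.
Budget: p_x·x + p_y·(2/5)·x = I, so (5·p_x + 2·p_y)·x = 5·I.
Demand: x*(p_x,p_y,I) = 5·I/(5·p_x + 2·p_y), y* = 2·I/(5·p_x + 2·p_y).
Here 5·16.15 + 2·10 = 100.75, giving y* = 1.9057.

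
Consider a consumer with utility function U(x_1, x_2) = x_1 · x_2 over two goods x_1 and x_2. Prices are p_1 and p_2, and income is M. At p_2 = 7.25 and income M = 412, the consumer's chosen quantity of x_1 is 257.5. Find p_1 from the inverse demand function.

The MRS is x_2/x_1. Set MRS = p_1/p_2.
So p_2·x_2 = p_1·x_1; combined with the budget, a share 0.5 of income goes to x_1.
Demand: x_1*(p_1,p_2,M) = 0.5·M/p_1 and x_2* = 0.5·M/p_2.
Set x_1* = 257.5 in the demand function and solve for p_1: p_1 = 0.8.

p_1 = 0.8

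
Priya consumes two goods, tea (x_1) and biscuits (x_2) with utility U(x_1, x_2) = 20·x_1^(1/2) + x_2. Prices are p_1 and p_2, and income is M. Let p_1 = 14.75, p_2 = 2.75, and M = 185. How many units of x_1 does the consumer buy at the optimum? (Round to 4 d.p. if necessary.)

Utility is quasi-linear in x_2; the FOC for x_1 is 10/√x_1 = p_1/p_2.
Thus x_1* = (10·p_2/p_1)² — independent of M — with the rest of income spent on x_2.
Plugging in: x_1* = (10·2.75/14.75)² = 3.476.

x_1* = 3.476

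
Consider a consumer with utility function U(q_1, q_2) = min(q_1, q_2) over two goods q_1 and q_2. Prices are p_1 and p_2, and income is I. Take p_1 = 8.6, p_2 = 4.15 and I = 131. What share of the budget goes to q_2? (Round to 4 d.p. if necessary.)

Demand: q_1*(p_1,p_2,I) = I/(p_1 + p_2), q_2* = I/(p_1 + p_2).
Here 8.6 + 4.15 = 12.75, giving q_1* = 10.2745 and q_2* = 10.2745.
Expenditure on q_2: 4.15·10.2745 = 42.6392; share = 0.3255.

share on q_2 = 0.3255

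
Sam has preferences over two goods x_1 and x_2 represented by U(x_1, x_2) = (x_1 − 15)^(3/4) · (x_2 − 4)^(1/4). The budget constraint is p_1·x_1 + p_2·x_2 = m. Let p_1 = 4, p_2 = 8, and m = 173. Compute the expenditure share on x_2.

share on x_2 = 0.302

Let x_1' = x_1−15, x_2' = x_2−4. MRS = 3·x_2'/x_1' = p_1/p_2.
Substituting into the budget: x_1* = 15 + 0.75·(m − 15·p_1 − 4·p_2)/p_1, and x_2* = 4 + 0.25·(…)/p_2.
Discretionary income = 173 − 15·4 − 4·8 = 81; x_1* = 15 + 0.75·81/4 = 30.1875; x_2* = 4 + 0.25·81/8 = 6.5312.
Expenditure on x_2: 8·6.5312 = 52.25; share = 0.302.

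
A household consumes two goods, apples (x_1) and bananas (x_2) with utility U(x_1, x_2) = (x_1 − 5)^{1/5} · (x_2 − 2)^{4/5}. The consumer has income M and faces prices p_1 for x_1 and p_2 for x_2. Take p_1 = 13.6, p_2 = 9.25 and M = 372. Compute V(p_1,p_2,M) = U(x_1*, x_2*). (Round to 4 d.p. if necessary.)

Let x_1' = x_1−5, x_2' = x_2−2. MRS = (1/4)·x_2'/x_1' = p_1/p_2.
Substituting into the budget: x_1* = 5 + 0.2·(M − 5·p_1 − 2·p_2)/p_1, and x_2* = 2 + 0.8·(…)/p_2.
Discretionary income = 372 − 5·13.6 − 2·9.25 = 285.5; x_1* = 5 + 0.2·285.5/13.6 = 9.1985; x_2* = 2 + 0.8·285.5/9.25 = 26.6919.
Utility at the optimum: U(9.1985, 26.6919) = 17.3246.

V = 17.3246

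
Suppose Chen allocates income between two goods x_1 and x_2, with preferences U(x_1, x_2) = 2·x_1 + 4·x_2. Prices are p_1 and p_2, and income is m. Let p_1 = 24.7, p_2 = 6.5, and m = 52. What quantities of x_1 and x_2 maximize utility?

x_1* = 0, x_2* = 8

Perfect substitutes: compare marginal utility per dollar. 2/p_1 vs 4/p_2 → 0.081 vs 0.6154.
x_2 gives more utility per dollar, so spend all income on x_2: x_2* = m/p_2, x_1* = 0.
Numerically: x_1* = 0, x_2* = 8.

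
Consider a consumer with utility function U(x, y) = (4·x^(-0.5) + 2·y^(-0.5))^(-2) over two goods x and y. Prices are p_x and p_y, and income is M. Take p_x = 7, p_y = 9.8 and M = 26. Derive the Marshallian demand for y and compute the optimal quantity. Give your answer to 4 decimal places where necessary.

With the ratio pinned down, the budget gives x* = M/(p_x + p_y·(y/x)) and y* = (y/x)·x*.
Numerically y/x = 0.503378, so x* = 26/(7 + 9.8·0.503378) = 2.1788 and y* = 0.503378·2.1788 = 1.0968.

y* = 1.0968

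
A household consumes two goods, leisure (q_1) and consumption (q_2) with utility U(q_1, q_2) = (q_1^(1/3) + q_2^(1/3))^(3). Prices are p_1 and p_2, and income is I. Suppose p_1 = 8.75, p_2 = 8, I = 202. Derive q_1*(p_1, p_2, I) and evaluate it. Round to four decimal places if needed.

MU_q_1 ∝ q_1^(-2/3), MU_q_2 ∝ q_2^(-2/3), so MRS = (q_2/q_1)^(2/3) = p_1/p_2.
Solve for the ratio: q_2/q_1 = [p_1/p_2]^(1.5).
Substitute q_2 = (q_2/q_1)·q_1 into the budget: q_1* = I/(p_1 + p_2·(q_2/q_1)).
Numerically q_2/q_1 = 1.143871, so q_1* = 202/(8.75 + 8·1.143871) = 11.2843.

q_1* = 11.2843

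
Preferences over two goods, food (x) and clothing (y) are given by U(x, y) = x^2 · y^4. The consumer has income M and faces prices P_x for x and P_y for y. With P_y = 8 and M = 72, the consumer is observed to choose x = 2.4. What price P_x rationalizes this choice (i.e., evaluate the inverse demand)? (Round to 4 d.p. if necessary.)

The MRS is (1/2)·y/x. Set MRS = P_x/P_y.
Rearranging, P_y·y = 2·P_x·x. Substituting into the budget gives P_x·x·(1 + 2) = M.
Demand: x*(P_x,P_y,M) = 1/3·M/P_x and y* = 2/3·M/P_y.
Set x* = 2.4 in the demand function and solve for P_x: P_x = 10.

P_x = 10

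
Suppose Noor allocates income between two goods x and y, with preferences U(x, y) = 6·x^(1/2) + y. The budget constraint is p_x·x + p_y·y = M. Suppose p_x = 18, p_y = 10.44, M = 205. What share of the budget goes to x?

share on x = 0.2658

Solve: √x = 3·p_y/p_x, so x*(p_x,p_y) = (3·p_y/p_x)², and y* = (M − p_x·x*)/p_y.
Plugging in: x* = (3·10.44/18)² = 3.0276, y* = 14.416.
Expenditure on x: 18·3.0276 = 54.4968; share = 0.2658.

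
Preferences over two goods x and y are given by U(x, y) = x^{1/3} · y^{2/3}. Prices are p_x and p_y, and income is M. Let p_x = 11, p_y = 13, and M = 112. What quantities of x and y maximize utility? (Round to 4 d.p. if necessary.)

MU_x/MU_y = (1/3·y)/(2/3·x); tangency sets this equal to p_x/p_y.
So 1/3·p_y·y = 2/3·p_x·x; combined with the budget, a share 1/3 of income goes to x.
Demand: x*(p_x,p_y,M) = 1/3·M/p_x and y* = 2/3·M/p_y.
At p_x=11, p_y=13, M=112: x* = 1/3·112/11 = 3.3939, y* = 5.7436.

x* = 3.3939, y* = 5.7436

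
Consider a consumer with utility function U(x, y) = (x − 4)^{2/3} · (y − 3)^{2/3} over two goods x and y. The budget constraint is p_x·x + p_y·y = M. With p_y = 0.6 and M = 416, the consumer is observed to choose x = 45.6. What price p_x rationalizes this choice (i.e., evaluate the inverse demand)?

This is Cobb-Douglas in (x−4, y−3): tangency gives 2/3·p_y·(y−3) = 2/3·p_x·(x−4).
After buying the subsistence bundle (4, 3), a share 0.5 of the remaining income goes to x: x* = 4 + 0.5·(M − 4p_x − 3p_y)/p_x.
Set x* = 45.6 in the demand function and solve for p_x: p_x = 4.75.

p_x = 4.75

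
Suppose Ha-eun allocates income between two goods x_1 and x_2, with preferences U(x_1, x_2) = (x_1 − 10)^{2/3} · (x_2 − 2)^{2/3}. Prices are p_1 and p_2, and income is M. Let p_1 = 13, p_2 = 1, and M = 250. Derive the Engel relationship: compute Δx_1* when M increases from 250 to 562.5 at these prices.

This is Cobb-Douglas in (x_1−10, x_2−2): tangency gives 2/3·p_2·(x_2−2) = 2/3·p_1·(x_1−10).
Substituting into the budget: x_1* = 10 + 0.5·(M − 10·p_1 − 2·p_2)/p_1, and x_2* = 2 + 0.5·(…)/p_2.
Discretionary income = 250 − 10·13 − 2·1 = 118; x_1* = 10 + 0.5·118/13 = 14.5385.
At M' = 562.5: x_1* = 26.5577. Change: 26.5577 − 14.5385 = 12.0192.

Δx_1* = 12.0192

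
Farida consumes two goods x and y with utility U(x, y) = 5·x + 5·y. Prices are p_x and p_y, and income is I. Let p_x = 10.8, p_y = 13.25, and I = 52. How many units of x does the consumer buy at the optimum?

x gives more utility per dollar, so spend all income on x: x* = I/p_x, y* = 0.
Numerically: x* = 4.8148, y* = 0.

x* = 4.8148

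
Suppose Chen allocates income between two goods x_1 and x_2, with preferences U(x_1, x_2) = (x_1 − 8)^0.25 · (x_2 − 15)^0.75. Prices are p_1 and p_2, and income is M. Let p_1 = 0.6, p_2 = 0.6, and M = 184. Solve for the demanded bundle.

x_1* = 78.9167, x_2* = 227.75

MRS = (1/3)·(x_2−15)/(x_1−8). Tangency with p_1/p_2 gives x_2−15 = 3·(p_1/p_2)·(x_1−8).
After buying the subsistence bundle (8, 15), a share 0.25 of the remaining income goes to x_1: x_1* = 8 + 0.25·(M − 8p_1 − 15p_2)/p_1.
Discretionary income = 184 − 8·0.6 − 15·0.6 = 170.2; x_1* = 8 + 0.25·170.2/0.6 = 78.9167; x_2* = 15 + 0.75·170.2/0.6 = 227.75.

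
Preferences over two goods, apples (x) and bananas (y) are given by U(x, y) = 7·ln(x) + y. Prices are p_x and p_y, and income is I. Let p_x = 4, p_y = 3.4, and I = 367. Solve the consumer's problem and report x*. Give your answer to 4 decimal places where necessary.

x* = 5.95

Set MRS = p_x/p_y: (7/x)/1 = p_x/p_y.
So x*(p_x,p_y) = 7·p_y/p_x, independent of income; and y* = (I − 7·p_y)/p_y.
At the given prices: x* = 7·3.4/4 = 5.95.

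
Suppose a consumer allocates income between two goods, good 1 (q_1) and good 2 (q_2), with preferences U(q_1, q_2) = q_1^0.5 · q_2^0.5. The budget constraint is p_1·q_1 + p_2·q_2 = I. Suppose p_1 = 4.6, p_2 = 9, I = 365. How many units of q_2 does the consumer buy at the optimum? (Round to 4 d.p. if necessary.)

Demand: q_1*(p_1,p_2,I) = 0.5·I/p_1 and q_2* = 0.5·I/p_2.
At p_1=4.6, p_2=9, I=365: q_2* = 0.5·365/9 = 20.2778.

q_2* = 20.2778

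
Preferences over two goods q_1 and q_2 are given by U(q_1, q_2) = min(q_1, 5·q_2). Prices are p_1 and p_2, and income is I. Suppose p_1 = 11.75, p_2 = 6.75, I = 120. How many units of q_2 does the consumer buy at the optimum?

With perfect complements, no substitution: consume in ratio q_1:q_2 = 5:1.
Budget: p_1·q_1 + p_2·(1/5)·q_1 = I, so (5·p_1 + p_2)·q_1 = 5·I.
Demand: q_1*(p_1,p_2,I) = 5·I/(5·p_1 + p_2), q_2* = I/(5·p_1 + p_2).
Here 5·11.75 + 6.75 = 65.5, giving q_2* = 1.8321.

q_2* = 1.8321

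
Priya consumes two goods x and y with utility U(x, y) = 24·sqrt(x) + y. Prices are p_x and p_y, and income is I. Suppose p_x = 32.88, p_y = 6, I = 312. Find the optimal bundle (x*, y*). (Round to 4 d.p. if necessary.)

x* = 4.7951, y* = 25.7226

MU_x = 12/√x, MU_y = 1. Tangency: 12/√x = p_x/p_y.
Thus x* = (12·p_y/p_x)² — independent of I — with the rest of income spent on y.
Plugging in: x* = (12·6/32.88)² = 4.7951, y* = 25.7226.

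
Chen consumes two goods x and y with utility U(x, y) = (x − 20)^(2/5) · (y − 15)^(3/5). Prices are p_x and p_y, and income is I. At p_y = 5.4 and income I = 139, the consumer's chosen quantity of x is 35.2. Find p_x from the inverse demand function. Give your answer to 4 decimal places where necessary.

p_x = 1

This is Cobb-Douglas in (x−20, y−15): tangency gives 0.4·p_y·(y−15) = 0.6·p_x·(x−20).
After buying the subsistence bundle (20, 15), a share 0.4 of the remaining income goes to x: x* = 20 + 0.4·(I − 20p_x − 15p_y)/p_x.
Set x* = 35.2 in the demand function and solve for p_x: p_x = 1.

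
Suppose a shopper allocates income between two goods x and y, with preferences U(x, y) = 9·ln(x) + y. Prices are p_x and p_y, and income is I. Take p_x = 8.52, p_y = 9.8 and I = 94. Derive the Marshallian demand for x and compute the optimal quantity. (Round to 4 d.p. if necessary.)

x* = 10.3521

Set MRS = p_x/p_y: (9/x)/1 = p_x/p_y.
So x*(p_x,p_y) = 9·p_y/p_x, independent of income; and y* = (I − 9·p_y)/p_y.
At the given prices: x* = 9·9.8/8.52 = 10.3521.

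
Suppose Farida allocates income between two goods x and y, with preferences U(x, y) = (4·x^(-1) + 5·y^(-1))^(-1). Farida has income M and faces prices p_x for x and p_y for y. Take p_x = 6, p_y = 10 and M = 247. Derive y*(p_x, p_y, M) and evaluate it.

y* = 14.591

MRS = MU_x/MU_y = (4/5)·(y/x)^(2). Set equal to p_x/p_y.
Hence y/x = ((5/4)·p_x/p_y)^(1/(2)), i.e. raised to the 0.5 power.
With the ratio pinned down, the budget gives x* = M/(p_x + p_y·(y/x)) and y* = (y/x)·x*.
Numerically y/x = 0.866025, so x* = 247/(6 + 10·0.866025) = 16.8483 and y* = 0.866025·16.8483 = 14.591.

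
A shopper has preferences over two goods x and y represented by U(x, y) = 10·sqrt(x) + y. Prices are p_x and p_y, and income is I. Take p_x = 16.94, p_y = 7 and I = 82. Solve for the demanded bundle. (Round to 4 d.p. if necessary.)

Utility is quasi-linear in y; the FOC for x is 5/√x = p_x/p_y.
Solve: √x = 5·p_y/p_x, so x*(p_x,p_y) = (5·p_y/p_x)², and y* = (I − p_x·x*)/p_y.
Plugging in: x* = (5·7/16.94)² = 4.2688, y* = 1.3837.

x* = 4.2688, y* = 1.3837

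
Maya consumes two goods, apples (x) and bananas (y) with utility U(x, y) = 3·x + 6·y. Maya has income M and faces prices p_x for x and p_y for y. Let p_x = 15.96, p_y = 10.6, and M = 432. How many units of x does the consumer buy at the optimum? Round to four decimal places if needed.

x* = 0

Perfect substitutes: compare marginal utility per dollar. 3/p_x vs 6/p_y → 0.188 vs 0.566.
y gives more utility per dollar, so spend all income on y: y* = M/p_y, x* = 0.
Numerically: x* = 0, y* = 40.7547.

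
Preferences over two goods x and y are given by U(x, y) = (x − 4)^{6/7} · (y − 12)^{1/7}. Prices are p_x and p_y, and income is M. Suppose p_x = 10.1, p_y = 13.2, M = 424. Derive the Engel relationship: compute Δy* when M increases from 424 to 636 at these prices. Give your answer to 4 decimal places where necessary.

Discretionary income = 424 − 4·10.1 − 12·13.2 = 225.2; y* = 12 + 1/7·225.2/13.2 = 14.4372.
At M' = 636: y* = 16.7316. Change: 16.7316 − 14.4372 = 2.2944.

Δy* = 2.2944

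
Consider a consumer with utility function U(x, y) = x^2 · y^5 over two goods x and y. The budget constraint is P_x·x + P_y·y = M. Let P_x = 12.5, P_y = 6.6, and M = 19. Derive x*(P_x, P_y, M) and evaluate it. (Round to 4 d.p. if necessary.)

x* = 0.4343

MU_x/MU_y = (2·y)/(5·x); tangency sets this equal to P_x/P_y.
Rearranging, P_y·y = (5/2)·P_x·x. Substituting into the budget gives P_x·x·(1 + (5/2)) = M.
Demand: x*(P_x,P_y,M) = 2/7·M/P_x and y* = 5/7·M/P_y.
At P_x=12.5, P_y=6.6, M=19: x* = 2/7·19/12.5 = 0.4343.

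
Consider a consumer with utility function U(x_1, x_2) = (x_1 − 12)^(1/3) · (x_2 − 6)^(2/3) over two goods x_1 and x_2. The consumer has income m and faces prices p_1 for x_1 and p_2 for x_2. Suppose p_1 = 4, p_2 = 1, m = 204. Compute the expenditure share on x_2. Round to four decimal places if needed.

share on x_2 = 0.5196

After buying the subsistence bundle (12, 6), a share 1/3 of the remaining income goes to x_1: x_1* = 12 + 1/3·(m − 12p_1 − 6p_2)/p_1.
Discretionary income = 204 − 12·4 − 6·1 = 150; x_1* = 12 + 1/3·150/4 = 24.5; x_2* = 6 + 2/3·150/1 = 106.
Expenditure on x_2: 1·106 = 106; share = 0.5196.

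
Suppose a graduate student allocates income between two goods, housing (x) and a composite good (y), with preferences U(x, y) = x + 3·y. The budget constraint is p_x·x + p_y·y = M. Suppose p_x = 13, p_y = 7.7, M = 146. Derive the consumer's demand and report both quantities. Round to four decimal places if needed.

Numerically: x* = 0, y* = 18.961.

x* = 0, y* = 18.961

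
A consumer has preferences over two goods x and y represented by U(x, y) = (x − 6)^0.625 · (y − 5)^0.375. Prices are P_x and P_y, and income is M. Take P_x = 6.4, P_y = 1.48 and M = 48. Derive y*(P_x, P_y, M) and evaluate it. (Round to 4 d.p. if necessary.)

Let x' = x−6, y' = y−5. MRS = (5/3)·y'/x' = P_x/P_y.
After buying the subsistence bundle (6, 5), a share 0.625 of the remaining income goes to x: x* = 6 + 0.625·(M − 6P_x − 5P_y)/P_x.
Discretionary income = 48 − 6·6.4 − 5·1.48 = 2.2; y* = 5 + 0.375·2.2/1.48 = 5.5574.

y* = 5.5574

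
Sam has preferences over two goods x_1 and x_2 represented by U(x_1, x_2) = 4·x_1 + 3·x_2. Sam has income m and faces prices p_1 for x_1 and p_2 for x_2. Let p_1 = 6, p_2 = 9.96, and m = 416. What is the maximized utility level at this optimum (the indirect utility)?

Linear utility — the consumer picks whichever good has higher MU/price: 4/6 = 0.6667 vs 3/9.96 = 0.3012.
x_1 gives more utility per dollar, so spend all income on x_1: x_1* = m/p_1, x_2* = 0.
Numerically: x_1* = 69.3333, x_2* = 0.
Utility at the optimum: U(69.3333, 0) = 277.3333.

V = 277.3333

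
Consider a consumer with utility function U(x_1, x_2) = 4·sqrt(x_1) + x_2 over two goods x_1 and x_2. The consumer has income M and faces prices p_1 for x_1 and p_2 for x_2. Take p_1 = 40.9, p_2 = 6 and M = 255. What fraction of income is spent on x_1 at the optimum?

Plugging in: x_1* = (2·6/40.9)² = 0.0861, x_2* = 41.9132.
Expenditure on x_1: 40.9·0.0861 = 3.5208; share = 0.0138.

share on x_1 = 0.0138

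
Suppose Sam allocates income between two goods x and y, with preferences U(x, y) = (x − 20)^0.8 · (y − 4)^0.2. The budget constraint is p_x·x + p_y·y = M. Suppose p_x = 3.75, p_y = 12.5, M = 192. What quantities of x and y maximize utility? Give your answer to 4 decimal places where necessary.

This is Cobb-Douglas in (x−20, y−4): tangency gives 0.8·p_y·(y−4) = 0.2·p_x·(x−20).
After buying the subsistence bundle (20, 4), a share 0.8 of the remaining income goes to x: x* = 20 + 0.8·(M − 20p_x − 4p_y)/p_x.
Discretionary income = 192 − 20·3.75 − 4·12.5 = 67; x* = 20 + 0.8·67/3.75 = 34.2933; y* = 4 + 0.2·67/12.5 = 5.072.

x* = 34.2933, y* = 5.072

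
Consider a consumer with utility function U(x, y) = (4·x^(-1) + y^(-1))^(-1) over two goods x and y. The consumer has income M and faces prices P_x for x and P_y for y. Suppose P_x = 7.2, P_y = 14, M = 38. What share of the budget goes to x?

From the CES first-order condition, 4·(y/x)^(2) = P_x/P_y.
Hence y/x = ((1/4)·P_x/P_y)^(1/(2)), i.e. raised to the 0.5 power.
Substitute y = (y/x)·x into the budget: x* = M/(P_x + P_y·(y/x)).
Numerically y/x = 0.358569, so x* = 38/(7.2 + 14·0.358569) = 3.1097 and y* = 0.358569·3.1097 = 1.115.
Expenditure on x: 7.2·3.1097 = 22.3896; share = 0.5892.

share on x = 0.5892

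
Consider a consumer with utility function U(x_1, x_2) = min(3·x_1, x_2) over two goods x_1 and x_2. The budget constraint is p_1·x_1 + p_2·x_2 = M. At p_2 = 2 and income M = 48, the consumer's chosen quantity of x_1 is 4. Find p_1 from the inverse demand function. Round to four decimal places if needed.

With perfect complements, no substitution: consume in ratio x_1:x_2 = 1:3.
Budget: p_1·x_1 + p_2·3·x_1 = M, so (p_1 + 3·p_2)·x_1 = M.
Demand: x_1*(p_1,p_2,M) = M/(p_1 + 3·p_2), x_2* = 3·M/(p_1 + 3·p_2).
Set x_1* = 4 in the demand function and solve for p_1: p_1 = 6.

p_1 = 6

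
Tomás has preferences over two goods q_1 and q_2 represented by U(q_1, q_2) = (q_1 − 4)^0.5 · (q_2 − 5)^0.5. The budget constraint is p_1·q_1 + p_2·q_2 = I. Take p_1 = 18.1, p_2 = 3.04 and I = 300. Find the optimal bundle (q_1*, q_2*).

q_1* = 9.8674, q_2* = 39.9342

Substituting into the budget: q_1* = 4 + 0.5·(I − 4·p_1 − 5·p_2)/p_1, and q_2* = 5 + 0.5·(…)/p_2.
Discretionary income = 300 − 4·18.1 − 5·3.04 = 212.4; q_1* = 4 + 0.5·212.4/18.1 = 9.8674; q_2* = 5 + 0.5·212.4/3.04 = 39.9342.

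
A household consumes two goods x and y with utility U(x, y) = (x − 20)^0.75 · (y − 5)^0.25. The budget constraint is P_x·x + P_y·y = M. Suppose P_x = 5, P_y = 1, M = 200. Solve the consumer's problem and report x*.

x* = 34.25

Let x' = x−20, y' = y−5. MRS = 3·y'/x' = P_x/P_y.
Substituting into the budget: x* = 20 + 0.75·(M − 20·P_x − 5·P_y)/P_x, and y* = 5 + 0.25·(…)/P_y.
Discretionary income = 200 − 20·5 − 5·1 = 95; x* = 20 + 0.75·95/5 = 34.25.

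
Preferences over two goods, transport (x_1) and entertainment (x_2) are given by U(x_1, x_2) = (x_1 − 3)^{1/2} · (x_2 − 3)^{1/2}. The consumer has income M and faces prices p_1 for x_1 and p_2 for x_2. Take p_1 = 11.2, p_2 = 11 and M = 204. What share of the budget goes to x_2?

After buying the subsistence bundle (3, 3), a share 0.5 of the remaining income goes to x_1: x_1* = 3 + 0.5·(M − 3p_1 − 3p_2)/p_1.
Discretionary income = 204 − 3·11.2 − 3·11 = 137.4; x_1* = 3 + 0.5·137.4/11.2 = 9.1339; x_2* = 3 + 0.5·137.4/11 = 9.2455.
Expenditure on x_2: 11·9.2455 = 101.7; share = 0.4985.

share on x_2 = 0.4985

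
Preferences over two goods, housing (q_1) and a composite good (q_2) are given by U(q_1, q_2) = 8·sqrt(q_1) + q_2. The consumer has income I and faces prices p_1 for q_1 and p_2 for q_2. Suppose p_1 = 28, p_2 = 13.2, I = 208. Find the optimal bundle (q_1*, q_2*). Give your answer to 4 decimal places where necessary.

q_1* = 3.5559, q_2* = 8.2147

MU_q_1 = 4/√q_1, MU_q_2 = 1. Tangency: 4/√q_1 = p_1/p_2.
Thus q_1* = (4·p_2/p_1)² — independent of I — with the rest of income spent on q_2.
Plugging in: q_1* = (4·13.2/28)² = 3.5559, q_2* = 8.2147.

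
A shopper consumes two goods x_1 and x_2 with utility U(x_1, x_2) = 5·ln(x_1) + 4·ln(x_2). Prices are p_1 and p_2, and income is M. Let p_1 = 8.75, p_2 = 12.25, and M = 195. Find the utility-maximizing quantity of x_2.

Demand: x_1*(p_1,p_2,M) = 5/9·M/p_1 and x_2* = 4/9·M/p_2.
At p_1=8.75, p_2=12.25, M=195: x_2* = 4/9·195/12.25 = 7.0748.

x_2* = 7.0748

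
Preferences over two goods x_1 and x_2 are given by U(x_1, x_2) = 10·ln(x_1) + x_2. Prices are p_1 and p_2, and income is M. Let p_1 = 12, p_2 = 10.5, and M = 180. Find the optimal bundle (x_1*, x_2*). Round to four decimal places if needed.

MU_x_1 = 10/x_1, MU_x_2 = 1. Tangency: 10/x_1 = p_1/p_2.
So x_1*(p_1,p_2) = 10·p_2/p_1, independent of income; and x_2* = (M − 10·p_2)/p_2.
At the given prices: x_1* = 10·10.5/12 = 8.75, and x_2* = 7.1429.

x_1* = 8.75, x_2* = 7.1429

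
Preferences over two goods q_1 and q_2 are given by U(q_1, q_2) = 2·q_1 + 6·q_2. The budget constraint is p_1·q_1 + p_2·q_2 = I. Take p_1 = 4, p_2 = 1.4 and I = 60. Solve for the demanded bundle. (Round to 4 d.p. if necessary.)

q_1* = 0, q_2* = 42.8571

Perfect substitutes: compare marginal utility per dollar. 2/p_1 vs 6/p_2 → 0.5 vs 4.2857.
q_2 gives more utility per dollar, so spend all income on q_2: q_2* = I/p_2, q_1* = 0.
Numerically: q_1* = 0, q_2* = 42.8571.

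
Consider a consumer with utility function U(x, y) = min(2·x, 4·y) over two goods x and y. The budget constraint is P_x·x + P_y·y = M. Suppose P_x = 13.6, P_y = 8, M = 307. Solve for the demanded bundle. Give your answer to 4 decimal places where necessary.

x* = 17.4432, y* = 8.7216

With perfect complements, no substitution: consume in ratio x:y = 4:2.
Budget: P_x·x + P_y·(1/2)·x = M, so (4·P_x + 2·P_y)·x = 4·M.
Demand: x*(P_x,P_y,M) = 4·M/(4·P_x + 2·P_y), y* = 2·M/(4·P_x + 2·P_y).
Here 4·13.6 + 2·8 = 70.4, giving x* = 17.4432 and y* = 8.7216.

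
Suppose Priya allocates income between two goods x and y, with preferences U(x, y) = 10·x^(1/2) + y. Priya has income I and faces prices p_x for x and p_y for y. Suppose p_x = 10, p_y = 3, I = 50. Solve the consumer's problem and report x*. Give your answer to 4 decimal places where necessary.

Set MRS = p_x/p_y: 5·x^(−1/2) = p_x/p_y.
Thus x* = (5·p_y/p_x)² — independent of I — with the rest of income spent on y.
Plugging in: x* = (5·3/10)² = 2.25.

x* = 2.25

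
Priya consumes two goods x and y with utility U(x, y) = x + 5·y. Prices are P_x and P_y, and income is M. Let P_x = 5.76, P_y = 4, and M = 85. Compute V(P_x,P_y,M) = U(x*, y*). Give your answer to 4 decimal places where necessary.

V = 106.25

Linear utility — the consumer picks whichever good has higher MU/price: 1/5.76 = 0.1736 vs 5/4 = 1.25.
y gives more utility per dollar, so spend all income on y: y* = M/P_y, x* = 0.
Numerically: x* = 0, y* = 21.25.
Utility at the optimum: U(0, 21.25) = 106.25.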